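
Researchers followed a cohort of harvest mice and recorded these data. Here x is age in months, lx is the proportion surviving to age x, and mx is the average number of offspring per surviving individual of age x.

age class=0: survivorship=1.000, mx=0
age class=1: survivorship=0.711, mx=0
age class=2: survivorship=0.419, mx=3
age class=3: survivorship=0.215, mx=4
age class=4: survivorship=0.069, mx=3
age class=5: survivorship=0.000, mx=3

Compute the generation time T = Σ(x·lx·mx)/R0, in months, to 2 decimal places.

lx·mx: 0, 0, 1.257, 0.86, 0.207, 0 → R0 = 2.324
x·lx·mx: 0, 0, 2.514, 2.58, 0.828, 0 → Σ = 5.922
T = 5.922 / 2.324 = 2.548193… → 2.55

2.55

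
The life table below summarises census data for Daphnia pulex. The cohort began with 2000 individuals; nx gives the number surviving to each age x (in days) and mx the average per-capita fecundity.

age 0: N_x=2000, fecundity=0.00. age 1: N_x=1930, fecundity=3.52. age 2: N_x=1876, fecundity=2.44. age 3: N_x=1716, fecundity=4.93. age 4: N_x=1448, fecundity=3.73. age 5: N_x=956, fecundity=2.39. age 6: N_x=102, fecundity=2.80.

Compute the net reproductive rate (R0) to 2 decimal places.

lx = nx/n0 = nx/2000: 1, 0.965, 0.938, 0.858, 0.724, 0.478, 0.051
lx·mx by age: 0, 3.3968, 2.28872, 4.22994, 2.70052, 1.14242, 0.1428
R0 = Σ lx·mx = 13.9012 → 13.90

13.90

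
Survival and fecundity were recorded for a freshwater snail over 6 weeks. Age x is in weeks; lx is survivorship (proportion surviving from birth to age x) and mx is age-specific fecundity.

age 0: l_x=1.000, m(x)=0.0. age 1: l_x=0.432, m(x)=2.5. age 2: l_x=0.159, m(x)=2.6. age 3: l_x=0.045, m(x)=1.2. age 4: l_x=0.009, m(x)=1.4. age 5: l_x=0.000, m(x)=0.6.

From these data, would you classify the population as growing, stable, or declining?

R0 = Σ lx·mx = 0 + 1.08 + 0.4134 + 0.054 + 0.0126 + 0 = 1.56
R0 > 1, so the population is growing.

growing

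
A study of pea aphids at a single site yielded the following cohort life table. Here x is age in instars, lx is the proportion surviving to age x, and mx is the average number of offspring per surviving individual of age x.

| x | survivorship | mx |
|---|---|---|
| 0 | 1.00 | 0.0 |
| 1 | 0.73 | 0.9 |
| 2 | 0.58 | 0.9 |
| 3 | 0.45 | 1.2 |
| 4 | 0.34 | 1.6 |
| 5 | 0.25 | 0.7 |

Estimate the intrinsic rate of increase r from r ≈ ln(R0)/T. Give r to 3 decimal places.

0.341

R0 = Σ lx·mx = 0 + 0.657 + 0.522 + 0.54 + 0.544 + 0.175 = 2.438
Σ x·lx·mx = 6.372; T = 6.372/2.438 = 2.61362…
r ≈ ln(R0)/T = ln(2.438)/2.61362… = 0.34097… → 0.341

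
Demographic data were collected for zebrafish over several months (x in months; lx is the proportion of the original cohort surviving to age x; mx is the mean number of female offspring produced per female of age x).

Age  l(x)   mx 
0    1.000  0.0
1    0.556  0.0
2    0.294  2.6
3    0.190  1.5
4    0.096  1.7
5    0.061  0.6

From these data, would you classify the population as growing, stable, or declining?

growing

R0 = Σ lx·mx = 0 + 0 + 0.7644 + 0.285 + 0.1632 + 0.0366 = 1.2492
R0 > 1, so the population is growing.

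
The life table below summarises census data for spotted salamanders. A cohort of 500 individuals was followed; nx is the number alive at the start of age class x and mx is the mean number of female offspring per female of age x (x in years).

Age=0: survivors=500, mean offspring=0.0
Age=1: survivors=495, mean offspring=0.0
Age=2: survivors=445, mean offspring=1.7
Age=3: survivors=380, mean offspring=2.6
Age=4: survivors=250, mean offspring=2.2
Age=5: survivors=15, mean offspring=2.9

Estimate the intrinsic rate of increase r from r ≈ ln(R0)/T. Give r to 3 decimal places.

lx = nx/n0 = nx/500: 1, 0.99, 0.89, 0.76, 0.5, 0.03
R0 = Σ lx·mx = 0 + 0 + 1.513 + 1.976 + 1.1 + 0.087 = 4.676
Σ x·lx·mx = 13.789; T = 13.789/4.676 = 2.94889…
r ≈ ln(R0)/T = ln(4.676)/2.94889… = 0.52306… → 0.523

0.523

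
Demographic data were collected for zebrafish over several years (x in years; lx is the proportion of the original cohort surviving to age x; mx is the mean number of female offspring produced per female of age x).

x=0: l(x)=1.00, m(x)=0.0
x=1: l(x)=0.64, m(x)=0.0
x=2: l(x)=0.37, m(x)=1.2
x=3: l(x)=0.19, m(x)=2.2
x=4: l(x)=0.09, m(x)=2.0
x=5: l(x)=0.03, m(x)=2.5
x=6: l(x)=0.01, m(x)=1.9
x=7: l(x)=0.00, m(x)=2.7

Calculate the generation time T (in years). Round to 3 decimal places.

lx·mx: 0, 0, 0.444, 0.418, 0.18, 0.075, 0.019, 0 → R0 = 1.136
x·lx·mx: 0, 0, 0.888, 1.254, 0.72, 0.375, 0.114, 0 → Σ = 3.351
T = 3.351 / 1.136 = 2.949824… → 2.950

2.950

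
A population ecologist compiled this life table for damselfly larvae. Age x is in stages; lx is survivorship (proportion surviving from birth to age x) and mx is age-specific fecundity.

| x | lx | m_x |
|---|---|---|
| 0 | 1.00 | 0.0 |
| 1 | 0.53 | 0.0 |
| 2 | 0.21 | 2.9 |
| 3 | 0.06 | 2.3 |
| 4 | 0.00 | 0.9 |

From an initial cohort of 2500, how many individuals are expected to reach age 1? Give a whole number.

1325

Expected survivors = N0 · l_1 = 2500 × 0.53 = 1325 → 1325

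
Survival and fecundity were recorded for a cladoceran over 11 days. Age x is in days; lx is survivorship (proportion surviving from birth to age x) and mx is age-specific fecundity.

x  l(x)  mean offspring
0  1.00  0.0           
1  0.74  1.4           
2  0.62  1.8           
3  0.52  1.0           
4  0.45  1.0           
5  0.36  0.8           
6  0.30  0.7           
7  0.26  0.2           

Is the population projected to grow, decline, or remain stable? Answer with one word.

R0 = Σ lx·mx = 0 + 1.036 + 1.116 + 0.52 + 0.45 + 0.288 + 0.21 + 0.052 = 3.672
R0 > 1, so the population is growing.

growing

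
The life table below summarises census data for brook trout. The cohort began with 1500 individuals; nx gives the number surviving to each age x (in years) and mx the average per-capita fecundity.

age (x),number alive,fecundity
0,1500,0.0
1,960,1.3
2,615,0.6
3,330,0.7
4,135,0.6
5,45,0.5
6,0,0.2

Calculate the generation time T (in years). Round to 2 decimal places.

lx = nx/n0 = nx/1500: 1, 0.64, 0.41, 0.22, 0.09, 0.03, 0
lx·mx: 0, 0.832, 0.246, 0.154, 0.054, 0.015, 0 → R0 = 1.301
x·lx·mx: 0, 0.832, 0.492, 0.462, 0.216, 0.075, 0 → Σ = 2.077
T = 2.077 / 1.301 = 1.596464… → 1.60

1.60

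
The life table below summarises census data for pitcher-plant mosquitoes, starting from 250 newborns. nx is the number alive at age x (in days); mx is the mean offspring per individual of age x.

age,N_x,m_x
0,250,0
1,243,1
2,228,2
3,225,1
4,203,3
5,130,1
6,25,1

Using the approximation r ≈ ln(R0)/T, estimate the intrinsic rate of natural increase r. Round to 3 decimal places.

lx = nx/n0 = nx/250: 1, 0.972, 0.912, 0.9, 0.812, 0.52, 0.1
R0 = Σ lx·mx = 0 + 0.972 + 1.824 + 0.9 + 2.436 + 0.52 + 0.1 = 6.752
Σ x·lx·mx = 20.264; T = 20.264/6.752 = 3.00118…
r ≈ ln(R0)/T = ln(6.752)/3.00118… = 0.63636… → 0.636

0.636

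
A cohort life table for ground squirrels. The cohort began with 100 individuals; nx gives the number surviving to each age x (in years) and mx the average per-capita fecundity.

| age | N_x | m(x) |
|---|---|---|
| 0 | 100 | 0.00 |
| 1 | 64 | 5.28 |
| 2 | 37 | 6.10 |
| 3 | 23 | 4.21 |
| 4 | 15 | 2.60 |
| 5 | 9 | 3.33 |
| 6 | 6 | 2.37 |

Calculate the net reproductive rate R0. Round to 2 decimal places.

7.44

lx = nx/n0 = nx/100: 1, 0.64, 0.37, 0.23, 0.15, 0.09, 0.06
lx·mx by age: 0, 3.3792, 2.257, 0.9683, 0.39, 0.2997, 0.1422
R0 = Σ lx·mx = 7.4364 → 7.44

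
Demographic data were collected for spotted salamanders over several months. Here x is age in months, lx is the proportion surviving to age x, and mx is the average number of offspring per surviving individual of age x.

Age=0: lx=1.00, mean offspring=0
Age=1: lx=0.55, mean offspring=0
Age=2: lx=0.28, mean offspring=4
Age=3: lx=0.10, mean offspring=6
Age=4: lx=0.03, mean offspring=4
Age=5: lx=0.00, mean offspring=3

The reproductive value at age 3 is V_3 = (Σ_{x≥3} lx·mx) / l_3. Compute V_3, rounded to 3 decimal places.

7.200

lx·mx for x ≥ 3: 0.6, 0.12, 0 → sum = 0.72
V_3 = 0.72 / l_3 = 0.72 / 0.1 = 7.2 → 7.200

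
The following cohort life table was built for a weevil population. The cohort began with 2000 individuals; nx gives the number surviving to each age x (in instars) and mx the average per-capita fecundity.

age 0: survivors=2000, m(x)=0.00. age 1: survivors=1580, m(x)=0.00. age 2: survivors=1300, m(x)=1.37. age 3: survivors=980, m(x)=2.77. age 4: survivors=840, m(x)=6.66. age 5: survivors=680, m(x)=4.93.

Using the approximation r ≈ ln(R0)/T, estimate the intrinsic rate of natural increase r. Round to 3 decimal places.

0.504

lx = nx/n0 = nx/2000: 1, 0.79, 0.65, 0.49, 0.42, 0.34
R0 = Σ lx·mx = 0 + 0 + 0.8905 + 1.3573 + 2.7972 + 1.6762 = 6.7212
Σ x·lx·mx = 25.4227; T = 25.4227/6.7212 = 3.78246…
r ≈ ln(R0)/T = ln(6.7212)/3.78246… = 0.50371… → 0.504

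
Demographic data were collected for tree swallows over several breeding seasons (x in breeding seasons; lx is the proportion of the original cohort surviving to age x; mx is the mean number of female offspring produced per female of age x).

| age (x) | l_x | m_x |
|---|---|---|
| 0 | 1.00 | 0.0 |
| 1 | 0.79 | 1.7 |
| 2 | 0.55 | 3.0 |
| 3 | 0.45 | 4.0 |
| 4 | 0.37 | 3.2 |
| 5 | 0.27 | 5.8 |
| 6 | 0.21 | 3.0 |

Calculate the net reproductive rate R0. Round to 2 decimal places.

lx·mx by age: 0, 1.343, 1.65, 1.8, 1.184, 1.566, 0.63
R0 = Σ lx·mx = 8.173 → 8.17

8.17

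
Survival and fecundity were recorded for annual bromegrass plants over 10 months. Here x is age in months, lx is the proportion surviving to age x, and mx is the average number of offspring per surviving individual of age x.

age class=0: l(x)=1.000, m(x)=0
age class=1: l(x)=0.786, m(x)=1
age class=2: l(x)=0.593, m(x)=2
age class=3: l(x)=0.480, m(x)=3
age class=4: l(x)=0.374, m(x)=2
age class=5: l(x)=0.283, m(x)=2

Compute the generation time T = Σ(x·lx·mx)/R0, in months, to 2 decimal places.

lx·mx: 0, 0.786, 1.186, 1.44, 0.748, 0.566 → R0 = 4.726
x·lx·mx: 0, 0.786, 2.372, 4.32, 2.992, 2.83 → Σ = 13.3
T = 13.3 / 4.726 = 2.814219… → 2.81

2.81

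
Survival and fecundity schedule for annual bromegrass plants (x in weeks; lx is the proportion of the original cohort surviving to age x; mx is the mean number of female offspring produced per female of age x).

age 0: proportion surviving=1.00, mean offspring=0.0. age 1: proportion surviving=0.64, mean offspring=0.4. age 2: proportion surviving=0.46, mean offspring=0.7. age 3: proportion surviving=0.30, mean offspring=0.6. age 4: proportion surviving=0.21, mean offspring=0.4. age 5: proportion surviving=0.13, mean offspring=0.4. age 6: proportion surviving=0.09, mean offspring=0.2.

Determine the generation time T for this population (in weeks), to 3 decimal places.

2.351

lx·mx: 0, 0.256, 0.322, 0.18, 0.084, 0.052, 0.018 → R0 = 0.912
x·lx·mx: 0, 0.256, 0.644, 0.54, 0.336, 0.26, 0.108 → Σ = 2.144
T = 2.144 / 0.912 = 2.350877… → 2.351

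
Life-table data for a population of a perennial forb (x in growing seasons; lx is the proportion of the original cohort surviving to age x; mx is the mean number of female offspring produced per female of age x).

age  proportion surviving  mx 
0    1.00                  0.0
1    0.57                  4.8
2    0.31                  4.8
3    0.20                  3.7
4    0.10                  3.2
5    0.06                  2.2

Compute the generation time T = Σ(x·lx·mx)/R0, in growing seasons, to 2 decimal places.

lx·mx: 0, 2.736, 1.488, 0.74, 0.32, 0.132 → R0 = 5.416
x·lx·mx: 0, 2.736, 2.976, 2.22, 1.28, 0.66 → Σ = 9.872
T = 9.872 / 5.416 = 1.822747… → 1.82

1.82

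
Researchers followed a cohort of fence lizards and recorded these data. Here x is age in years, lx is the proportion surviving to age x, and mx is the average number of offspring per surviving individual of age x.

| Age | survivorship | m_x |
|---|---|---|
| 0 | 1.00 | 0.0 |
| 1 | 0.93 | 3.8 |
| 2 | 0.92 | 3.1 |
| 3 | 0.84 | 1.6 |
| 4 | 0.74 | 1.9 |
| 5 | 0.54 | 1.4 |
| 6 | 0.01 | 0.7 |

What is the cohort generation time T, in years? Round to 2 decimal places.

2.29

lx·mx: 0, 3.534, 2.852, 1.344, 1.406, 0.756, 0.007 → R0 = 9.899
x·lx·mx: 0, 3.534, 5.704, 4.032, 5.624, 3.78, 0.042 → Σ = 22.716
T = 22.716 / 9.899 = 2.294777… → 2.29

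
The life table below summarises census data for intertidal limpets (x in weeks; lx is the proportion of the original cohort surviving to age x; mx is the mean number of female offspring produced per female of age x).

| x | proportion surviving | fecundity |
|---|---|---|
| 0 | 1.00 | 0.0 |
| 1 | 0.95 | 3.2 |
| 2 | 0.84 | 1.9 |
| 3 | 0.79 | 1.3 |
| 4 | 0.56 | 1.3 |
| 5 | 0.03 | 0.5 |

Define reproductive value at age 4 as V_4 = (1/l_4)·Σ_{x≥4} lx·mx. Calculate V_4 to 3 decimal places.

1.327

lx·mx for x ≥ 4: 0.728, 0.015 → sum = 0.743
V_4 = 0.743 / l_4 = 0.743 / 0.56 = 1.326786… → 1.327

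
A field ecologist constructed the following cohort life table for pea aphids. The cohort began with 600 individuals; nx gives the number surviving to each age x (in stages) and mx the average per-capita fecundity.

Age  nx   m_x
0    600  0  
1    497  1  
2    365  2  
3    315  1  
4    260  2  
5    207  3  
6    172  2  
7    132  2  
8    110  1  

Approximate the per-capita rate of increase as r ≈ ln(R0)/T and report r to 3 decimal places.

0.458

lx = nx/n0 = nx/600: 1, 0.82833…, 0.60833…, 0.525, 0.43333…, 0.345, 0.28667…, 0.22, 0.18333…
R0 = Σ lx·mx = 0 + 0.82833… + 1.21667… + 0.525 + 0.86667… + 1.035 + 0.57333… + 0.44 + 0.18333… = 5.668333…
Σ x·lx·mx = 21.465…; T = 21.465…/5.668333… = 3.78683…
r ≈ ln(R0)/T = ln(5.668333…)/3.78683… = 0.45814… → 0.458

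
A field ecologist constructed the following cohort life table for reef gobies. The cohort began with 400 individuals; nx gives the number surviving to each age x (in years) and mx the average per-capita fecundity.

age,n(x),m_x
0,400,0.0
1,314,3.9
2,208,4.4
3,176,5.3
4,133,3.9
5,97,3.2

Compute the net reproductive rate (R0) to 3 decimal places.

9.754

lx = nx/n0 = nx/400: 1, 0.785, 0.52, 0.44, 0.3325, 0.2425
lx·mx by age: 0, 3.0615, 2.288, 2.332, 1.29675, 0.776
R0 = Σ lx·mx = 9.75425 → 9.754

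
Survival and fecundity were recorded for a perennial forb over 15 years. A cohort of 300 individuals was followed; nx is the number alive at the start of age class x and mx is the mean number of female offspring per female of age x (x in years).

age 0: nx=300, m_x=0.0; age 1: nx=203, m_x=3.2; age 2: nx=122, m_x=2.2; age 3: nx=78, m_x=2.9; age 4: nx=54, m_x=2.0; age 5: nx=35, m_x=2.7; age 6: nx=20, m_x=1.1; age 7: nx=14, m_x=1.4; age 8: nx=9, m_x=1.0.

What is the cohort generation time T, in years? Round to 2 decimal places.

lx = nx/n0 = nx/300: 1, 0.67667…, 0.40667…, 0.26, 0.18, 0.11667…, 0.06667…, 0.04667…, 0.03
lx·mx: 0, 2.165333…, 0.894667…, 0.754, 0.36, 0.315…, 0.073333…, 0.065333…, 0.03 → R0 = 4.657667…
x·lx·mx: 0, 2.165333…, 1.789333…, 2.262, 1.44, 1.575…, 0.44…, 0.457333…, 0.24 → Σ = 10.369…
T = 10.369… / 4.657667… = 2.226222… → 2.23

2.23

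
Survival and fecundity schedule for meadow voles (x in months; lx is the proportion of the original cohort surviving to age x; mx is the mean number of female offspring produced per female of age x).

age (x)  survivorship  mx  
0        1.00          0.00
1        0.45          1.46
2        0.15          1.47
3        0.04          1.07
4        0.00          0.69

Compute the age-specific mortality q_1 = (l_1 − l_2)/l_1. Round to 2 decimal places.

q_1 = (l_1 − l_2) / l_1 = (0.45 − 0.15) / 0.45
     = 0.3 / 0.45 = 0.666667… → 0.67

0.67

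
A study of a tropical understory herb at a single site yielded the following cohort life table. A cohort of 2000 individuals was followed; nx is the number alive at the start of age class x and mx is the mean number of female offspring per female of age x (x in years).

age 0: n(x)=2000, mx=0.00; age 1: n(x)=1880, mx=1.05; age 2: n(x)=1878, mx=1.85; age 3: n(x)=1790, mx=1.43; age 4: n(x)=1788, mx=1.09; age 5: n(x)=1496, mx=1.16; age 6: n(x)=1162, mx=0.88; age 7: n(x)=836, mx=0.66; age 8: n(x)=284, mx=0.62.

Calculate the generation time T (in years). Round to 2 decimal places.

lx = nx/n0 = nx/2000: 1, 0.94, 0.939, 0.895, 0.894, 0.748, 0.581, 0.418, 0.142
lx·mx: 0, 0.987, 1.73715, 1.27985, 0.97446, 0.86768, 0.51128, 0.27588, 0.08804 → R0 = 6.72134
x·lx·mx: 0, 0.987, 3.4743, 3.83955, 3.89784, 4.3384, 3.06768, 1.93116, 0.70432 → Σ = 22.24025
T = 22.24025 / 6.72134 = 3.308901… → 3.31

3.31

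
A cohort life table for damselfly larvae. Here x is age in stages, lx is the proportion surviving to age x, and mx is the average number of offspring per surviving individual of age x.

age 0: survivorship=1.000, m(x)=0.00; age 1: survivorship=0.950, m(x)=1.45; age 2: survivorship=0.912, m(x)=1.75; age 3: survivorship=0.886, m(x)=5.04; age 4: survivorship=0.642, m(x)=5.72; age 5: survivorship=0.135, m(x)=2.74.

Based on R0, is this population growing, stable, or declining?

R0 = Σ lx·mx = 0 + 1.3775 + 1.596 + 4.46544 + 3.67224 + 0.3699 = 11.48108
R0 > 1, so the population is growing.

growing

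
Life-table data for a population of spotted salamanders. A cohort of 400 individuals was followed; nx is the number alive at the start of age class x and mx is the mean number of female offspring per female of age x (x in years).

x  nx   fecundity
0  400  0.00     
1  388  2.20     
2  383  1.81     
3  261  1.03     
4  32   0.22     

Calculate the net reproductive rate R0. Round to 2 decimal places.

4.56

lx = nx/n0 = nx/400: 1, 0.97, 0.9575, 0.6525, 0.08
lx·mx by age: 0, 2.134, 1.733075, 0.672075, 0.0176
R0 = Σ lx·mx = 4.55675 → 4.56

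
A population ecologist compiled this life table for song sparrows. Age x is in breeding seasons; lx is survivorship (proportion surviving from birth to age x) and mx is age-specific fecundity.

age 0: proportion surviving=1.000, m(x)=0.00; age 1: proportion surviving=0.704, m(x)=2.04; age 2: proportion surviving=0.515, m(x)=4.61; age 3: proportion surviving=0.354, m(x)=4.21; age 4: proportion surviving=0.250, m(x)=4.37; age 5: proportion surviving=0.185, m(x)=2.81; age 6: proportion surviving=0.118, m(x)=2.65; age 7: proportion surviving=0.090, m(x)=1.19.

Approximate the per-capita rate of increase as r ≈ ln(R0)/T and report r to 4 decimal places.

R0 = Σ lx·mx = 0 + 1.43616 + 2.37415 + 1.49034 + 1.0925 + 0.51985 + 0.3127 + 0.1071 = 7.3328
Σ x·lx·mx = 20.25063; T = 20.25063/7.3328 = 2.76165…
r ≈ ln(R0)/T = ln(7.3328)/2.76165… = 0.721437… → 0.7214

0.7214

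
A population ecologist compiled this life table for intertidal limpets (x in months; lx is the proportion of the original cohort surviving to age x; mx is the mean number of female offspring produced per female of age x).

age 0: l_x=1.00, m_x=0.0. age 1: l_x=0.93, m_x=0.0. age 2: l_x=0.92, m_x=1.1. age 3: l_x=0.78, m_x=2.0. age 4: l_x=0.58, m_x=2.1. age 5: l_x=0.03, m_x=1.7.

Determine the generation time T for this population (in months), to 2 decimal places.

lx·mx: 0, 0, 1.012, 1.56, 1.218, 0.051 → R0 = 3.841
x·lx·mx: 0, 0, 2.024, 4.68, 4.872, 0.255 → Σ = 11.831
T = 11.831 / 3.841 = 3.080187… → 3.08

3.08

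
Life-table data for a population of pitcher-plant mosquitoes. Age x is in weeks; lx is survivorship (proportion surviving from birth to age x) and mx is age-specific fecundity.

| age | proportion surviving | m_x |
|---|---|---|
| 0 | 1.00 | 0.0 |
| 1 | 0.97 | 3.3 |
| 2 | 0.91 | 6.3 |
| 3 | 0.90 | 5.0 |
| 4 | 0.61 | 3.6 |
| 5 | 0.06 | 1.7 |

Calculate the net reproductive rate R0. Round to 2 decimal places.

15.73

lx·mx by age: 0, 3.201, 5.733, 4.5, 2.196, 0.102
R0 = Σ lx·mx = 15.732 → 15.73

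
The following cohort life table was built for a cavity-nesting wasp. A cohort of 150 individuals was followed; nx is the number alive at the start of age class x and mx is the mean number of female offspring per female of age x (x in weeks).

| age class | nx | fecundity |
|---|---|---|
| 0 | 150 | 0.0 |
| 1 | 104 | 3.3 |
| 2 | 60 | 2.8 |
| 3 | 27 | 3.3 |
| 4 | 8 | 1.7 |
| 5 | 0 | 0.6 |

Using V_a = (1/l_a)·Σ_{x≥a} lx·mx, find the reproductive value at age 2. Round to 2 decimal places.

4.51

lx = nx/n0 = nx/150: 1, 0.69333…, 0.4, 0.18, 0.05333…, 0
lx·mx for x ≥ 2: 1.12, 0.594, 0.090667…, 0 → sum = 1.804667…
V_2 = 1.804667… / l_2 = 1.804667… / 0.4 = 4.511667… → 4.51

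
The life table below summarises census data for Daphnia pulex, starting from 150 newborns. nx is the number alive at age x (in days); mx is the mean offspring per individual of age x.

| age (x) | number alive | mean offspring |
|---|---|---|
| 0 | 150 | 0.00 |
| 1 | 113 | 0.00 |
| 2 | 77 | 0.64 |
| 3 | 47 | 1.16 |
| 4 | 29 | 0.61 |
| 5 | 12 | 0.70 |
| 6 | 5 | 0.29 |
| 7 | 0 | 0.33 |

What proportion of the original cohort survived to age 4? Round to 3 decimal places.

0.193

l_4 = n_4/n_0 = 29/150 = 0.193333… → 0.193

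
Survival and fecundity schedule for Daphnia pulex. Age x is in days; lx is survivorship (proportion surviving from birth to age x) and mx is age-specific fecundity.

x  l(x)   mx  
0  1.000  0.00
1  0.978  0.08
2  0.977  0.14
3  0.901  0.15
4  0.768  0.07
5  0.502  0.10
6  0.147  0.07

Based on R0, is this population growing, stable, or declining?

declining

R0 = Σ lx·mx = 0 + 0.07824 + 0.13678 + 0.13515 + 0.05376 + 0.0502 + 0.01029 = 0.46442
R0 < 1, so the population is declining.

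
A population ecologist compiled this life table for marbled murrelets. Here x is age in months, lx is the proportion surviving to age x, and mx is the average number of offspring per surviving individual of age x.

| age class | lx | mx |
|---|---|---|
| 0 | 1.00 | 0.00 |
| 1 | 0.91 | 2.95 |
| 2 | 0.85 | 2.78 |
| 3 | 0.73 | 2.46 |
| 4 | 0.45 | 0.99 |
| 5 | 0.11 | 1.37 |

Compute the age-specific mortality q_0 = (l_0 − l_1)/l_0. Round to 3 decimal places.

0.090

q_0 = (l_0 − l_1) / l_0 = (1 − 0.91) / 1
     = 0.09 / 1 = 0.09 → 0.090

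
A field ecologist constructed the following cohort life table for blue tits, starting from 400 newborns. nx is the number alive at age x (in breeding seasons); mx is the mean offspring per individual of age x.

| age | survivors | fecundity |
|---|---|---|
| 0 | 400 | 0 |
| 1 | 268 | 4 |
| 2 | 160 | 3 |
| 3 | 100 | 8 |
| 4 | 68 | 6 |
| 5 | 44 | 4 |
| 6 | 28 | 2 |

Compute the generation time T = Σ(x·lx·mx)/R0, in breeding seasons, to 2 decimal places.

lx = nx/n0 = nx/400: 1, 0.67, 0.4, 0.25, 0.17, 0.11, 0.07
lx·mx: 0, 2.68, 1.2, 2, 1.02, 0.44, 0.14 → R0 = 7.48
x·lx·mx: 0, 2.68, 2.4, 6, 4.08, 2.2, 0.84 → Σ = 18.2
T = 18.2 / 7.48 = 2.433155… → 2.43

2.43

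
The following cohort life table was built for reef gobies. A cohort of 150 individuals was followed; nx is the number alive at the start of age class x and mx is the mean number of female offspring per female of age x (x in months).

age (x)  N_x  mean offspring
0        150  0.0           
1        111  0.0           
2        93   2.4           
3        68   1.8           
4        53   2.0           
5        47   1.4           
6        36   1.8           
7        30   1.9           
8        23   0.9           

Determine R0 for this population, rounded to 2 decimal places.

lx = nx/n0 = nx/150: 1, 0.74, 0.62, 0.45333…, 0.35333…, 0.31333…, 0.24, 0.2, 0.15333…
lx·mx by age: 0, 0, 1.488, 0.816…, 0.706667…, 0.438667…, 0.432, 0.38, 0.138…
R0 = Σ lx·mx = 4.399333… → 4.40

4.40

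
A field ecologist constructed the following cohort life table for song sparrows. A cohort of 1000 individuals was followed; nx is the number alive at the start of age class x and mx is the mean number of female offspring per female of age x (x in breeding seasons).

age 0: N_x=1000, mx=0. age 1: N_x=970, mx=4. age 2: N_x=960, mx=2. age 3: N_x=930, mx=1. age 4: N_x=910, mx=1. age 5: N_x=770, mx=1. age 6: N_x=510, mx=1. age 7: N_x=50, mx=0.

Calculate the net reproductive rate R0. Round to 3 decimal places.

8.920

lx = nx/n0 = nx/1000: 1, 0.97, 0.96, 0.93, 0.91, 0.77, 0.51, 0.05
lx·mx by age: 0, 3.88, 1.92, 0.93, 0.91, 0.77, 0.51, 0
R0 = Σ lx·mx = 8.92 → 8.920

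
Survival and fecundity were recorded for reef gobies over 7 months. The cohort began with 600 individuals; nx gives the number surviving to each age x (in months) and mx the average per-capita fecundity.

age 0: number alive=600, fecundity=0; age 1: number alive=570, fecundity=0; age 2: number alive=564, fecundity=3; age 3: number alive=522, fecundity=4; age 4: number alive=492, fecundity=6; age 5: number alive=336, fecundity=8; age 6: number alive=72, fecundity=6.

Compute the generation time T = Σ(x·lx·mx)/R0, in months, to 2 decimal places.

lx = nx/n0 = nx/600: 1, 0.95, 0.94, 0.87, 0.82, 0.56, 0.12
lx·mx: 0, 0, 2.82, 3.48, 4.92, 4.48, 0.72 → R0 = 16.42
x·lx·mx: 0, 0, 5.64, 10.44, 19.68, 22.4, 4.32 → Σ = 62.48
T = 62.48 / 16.42 = 3.805116… → 3.81

3.81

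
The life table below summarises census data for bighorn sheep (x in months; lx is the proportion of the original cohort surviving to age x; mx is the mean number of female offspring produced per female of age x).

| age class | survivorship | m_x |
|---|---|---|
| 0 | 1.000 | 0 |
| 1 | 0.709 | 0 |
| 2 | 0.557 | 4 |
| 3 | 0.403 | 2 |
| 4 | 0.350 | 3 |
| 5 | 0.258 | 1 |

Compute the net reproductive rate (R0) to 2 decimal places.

4.34

lx·mx by age: 0, 0, 2.228, 0.806, 1.05, 0.258
R0 = Σ lx·mx = 4.342 → 4.34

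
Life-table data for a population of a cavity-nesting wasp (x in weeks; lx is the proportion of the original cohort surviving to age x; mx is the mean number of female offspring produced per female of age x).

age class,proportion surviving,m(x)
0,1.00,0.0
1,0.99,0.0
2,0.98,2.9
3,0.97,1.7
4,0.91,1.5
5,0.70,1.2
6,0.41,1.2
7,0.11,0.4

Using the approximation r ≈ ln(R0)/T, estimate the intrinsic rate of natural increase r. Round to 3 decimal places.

R0 = Σ lx·mx = 0 + 0 + 2.842 + 1.649 + 1.365 + 0.84 + 0.492 + 0.044 = 7.232
Σ x·lx·mx = 23.551; T = 23.551/7.232 = 3.2565…
r ≈ ln(R0)/T = ln(7.232)/3.2565… = 0.60756… → 0.608

0.608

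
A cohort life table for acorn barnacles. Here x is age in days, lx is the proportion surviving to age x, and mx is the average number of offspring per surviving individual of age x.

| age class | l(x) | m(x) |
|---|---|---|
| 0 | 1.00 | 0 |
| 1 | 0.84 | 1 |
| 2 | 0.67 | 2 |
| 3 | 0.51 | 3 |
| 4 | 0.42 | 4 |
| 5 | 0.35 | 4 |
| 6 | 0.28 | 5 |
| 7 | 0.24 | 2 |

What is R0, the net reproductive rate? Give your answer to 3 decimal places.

8.670

lx·mx by age: 0, 0.84, 1.34, 1.53, 1.68, 1.4, 1.4, 0.48
R0 = Σ lx·mx = 8.67 → 8.670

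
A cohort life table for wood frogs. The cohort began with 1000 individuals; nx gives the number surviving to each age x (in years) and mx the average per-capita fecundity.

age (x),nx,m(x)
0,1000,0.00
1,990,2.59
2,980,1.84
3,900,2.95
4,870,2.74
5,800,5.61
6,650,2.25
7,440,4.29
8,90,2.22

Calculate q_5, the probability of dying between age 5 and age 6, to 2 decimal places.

0.19

lx = nx/n0 = nx/1000: 1, 0.99, 0.98, 0.9, 0.87, 0.8, 0.65, 0.44, 0.09
q_5 = (l_5 − l_6) / l_5 = (0.8 − 0.65) / 0.8
     = 0.15 / 0.8 = 0.1875 → 0.19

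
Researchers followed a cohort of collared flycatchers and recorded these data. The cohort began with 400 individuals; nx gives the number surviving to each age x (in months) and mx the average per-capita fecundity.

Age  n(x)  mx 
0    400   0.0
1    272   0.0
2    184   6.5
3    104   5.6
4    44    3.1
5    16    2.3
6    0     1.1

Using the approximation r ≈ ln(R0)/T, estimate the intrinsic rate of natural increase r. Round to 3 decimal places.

lx = nx/n0 = nx/400: 1, 0.68, 0.46, 0.26, 0.11, 0.04, 0
R0 = Σ lx·mx = 0 + 0 + 2.99 + 1.456 + 0.341 + 0.092 + 0 = 4.879
Σ x·lx·mx = 12.172; T = 12.172/4.879 = 2.49477…
r ≈ ln(R0)/T = ln(4.879)/2.49477… = 0.6353… → 0.635

0.635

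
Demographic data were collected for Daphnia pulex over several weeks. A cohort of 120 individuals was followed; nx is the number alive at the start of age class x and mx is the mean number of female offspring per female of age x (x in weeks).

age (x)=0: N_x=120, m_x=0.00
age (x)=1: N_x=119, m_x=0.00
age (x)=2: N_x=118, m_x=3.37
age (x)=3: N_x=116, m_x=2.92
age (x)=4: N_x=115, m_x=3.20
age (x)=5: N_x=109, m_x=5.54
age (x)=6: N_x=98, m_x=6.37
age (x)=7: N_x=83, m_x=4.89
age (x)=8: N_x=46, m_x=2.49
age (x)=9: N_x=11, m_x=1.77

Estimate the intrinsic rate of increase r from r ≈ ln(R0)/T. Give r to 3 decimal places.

0.652

lx = nx/n0 = nx/120: 1, 0.99167…, 0.98333…, 0.96667…, 0.95833…, 0.90833…, 0.81667…, 0.69167…, 0.38333…, 0.09167…
R0 = Σ lx·mx = 0 + 0 + 3.31383… + 2.82267… + 3.06667… + 5.03217… + 5.20217… + 3.38225… + 0.9545… + 0.16225… = 23.9365…
Σ x·lx·mx = 116.508167…; T = 116.508167…/23.9365… = 4.86739…
r ≈ ln(R0)/T = ln(23.9365…)/4.86739… = 0.65238… → 0.652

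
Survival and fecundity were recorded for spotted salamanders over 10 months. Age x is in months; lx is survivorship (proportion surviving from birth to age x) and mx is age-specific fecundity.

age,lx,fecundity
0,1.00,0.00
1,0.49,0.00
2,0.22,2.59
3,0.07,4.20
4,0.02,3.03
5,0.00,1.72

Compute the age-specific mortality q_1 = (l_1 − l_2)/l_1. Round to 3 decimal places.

0.551

q_1 = (l_1 − l_2) / l_1 = (0.49 − 0.22) / 0.49
     = 0.27 / 0.49 = 0.55102… → 0.551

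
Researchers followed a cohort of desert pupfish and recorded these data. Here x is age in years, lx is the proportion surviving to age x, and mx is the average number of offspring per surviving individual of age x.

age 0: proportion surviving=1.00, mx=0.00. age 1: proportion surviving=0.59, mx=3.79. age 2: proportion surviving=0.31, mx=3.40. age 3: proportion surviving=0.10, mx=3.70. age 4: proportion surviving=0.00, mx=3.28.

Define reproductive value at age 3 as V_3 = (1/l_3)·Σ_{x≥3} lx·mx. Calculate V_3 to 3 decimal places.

lx·mx for x ≥ 3: 0.37, 0 → sum = 0.37
V_3 = 0.37 / l_3 = 0.37 / 0.1 = 3.7 → 3.700

3.700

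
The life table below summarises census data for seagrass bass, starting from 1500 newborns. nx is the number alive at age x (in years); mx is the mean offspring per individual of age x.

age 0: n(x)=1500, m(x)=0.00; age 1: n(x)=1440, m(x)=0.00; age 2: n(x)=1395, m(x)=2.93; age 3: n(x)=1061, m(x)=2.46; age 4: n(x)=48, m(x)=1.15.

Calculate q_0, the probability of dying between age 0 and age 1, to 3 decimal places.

0.040

lx = nx/n0 = nx/1500: 1, 0.96, 0.93, 0.70733…, 0.032
q_0 = (l_0 − l_1) / l_0 = (1 − 0.96) / 1
     = 0.04 / 1 = 0.04 → 0.040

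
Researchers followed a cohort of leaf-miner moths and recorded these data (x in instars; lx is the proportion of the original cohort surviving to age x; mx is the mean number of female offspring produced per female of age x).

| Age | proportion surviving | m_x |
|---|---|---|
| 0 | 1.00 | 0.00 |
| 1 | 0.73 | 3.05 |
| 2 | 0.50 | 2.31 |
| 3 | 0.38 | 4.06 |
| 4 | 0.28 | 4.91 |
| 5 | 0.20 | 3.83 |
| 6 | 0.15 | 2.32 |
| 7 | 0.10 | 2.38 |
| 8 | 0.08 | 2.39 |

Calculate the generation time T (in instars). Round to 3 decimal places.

3.032

lx·mx: 0, 2.2265, 1.155, 1.5428, 1.3748, 0.766, 0.348, 0.238, 0.1912 → R0 = 7.8423
x·lx·mx: 0, 2.2265, 2.31, 4.6284, 5.4992, 3.83, 2.088, 1.666, 1.5296 → Σ = 23.7777
T = 23.7777 / 7.8423 = 3.03198… → 3.032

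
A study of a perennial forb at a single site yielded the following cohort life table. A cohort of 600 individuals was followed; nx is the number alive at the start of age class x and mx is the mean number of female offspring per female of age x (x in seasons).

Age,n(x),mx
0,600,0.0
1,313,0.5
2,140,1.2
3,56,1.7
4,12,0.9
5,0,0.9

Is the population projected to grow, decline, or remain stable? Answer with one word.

declining

lx = nx/n0 = nx/600: 1, 0.52167…, 0.23333…, 0.09333…, 0.02, 0
R0 = Σ lx·mx = 0 + 0.260833… + 0.28… + 0.158667… + 0.018 + 0 = 0.7175…
R0 < 1, so the population is declining.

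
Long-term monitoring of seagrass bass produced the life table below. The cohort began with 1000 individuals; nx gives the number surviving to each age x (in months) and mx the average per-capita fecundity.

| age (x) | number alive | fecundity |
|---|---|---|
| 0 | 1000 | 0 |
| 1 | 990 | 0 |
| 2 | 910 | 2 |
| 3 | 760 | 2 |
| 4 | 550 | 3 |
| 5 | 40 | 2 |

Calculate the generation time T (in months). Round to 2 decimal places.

lx = nx/n0 = nx/1000: 1, 0.99, 0.91, 0.76, 0.55, 0.04
lx·mx: 0, 0, 1.82, 1.52, 1.65, 0.08 → R0 = 5.07
x·lx·mx: 0, 0, 3.64, 4.56, 6.6, 0.4 → Σ = 15.2
T = 15.2 / 5.07 = 2.998028… → 3.00

3.00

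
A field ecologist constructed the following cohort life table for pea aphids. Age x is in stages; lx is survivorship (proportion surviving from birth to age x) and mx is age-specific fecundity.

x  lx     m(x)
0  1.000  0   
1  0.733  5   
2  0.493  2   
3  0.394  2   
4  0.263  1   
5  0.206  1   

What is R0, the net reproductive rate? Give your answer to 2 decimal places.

lx·mx by age: 0, 3.665, 0.986, 0.788, 0.263, 0.206
R0 = Σ lx·mx = 5.908 → 5.91

5.91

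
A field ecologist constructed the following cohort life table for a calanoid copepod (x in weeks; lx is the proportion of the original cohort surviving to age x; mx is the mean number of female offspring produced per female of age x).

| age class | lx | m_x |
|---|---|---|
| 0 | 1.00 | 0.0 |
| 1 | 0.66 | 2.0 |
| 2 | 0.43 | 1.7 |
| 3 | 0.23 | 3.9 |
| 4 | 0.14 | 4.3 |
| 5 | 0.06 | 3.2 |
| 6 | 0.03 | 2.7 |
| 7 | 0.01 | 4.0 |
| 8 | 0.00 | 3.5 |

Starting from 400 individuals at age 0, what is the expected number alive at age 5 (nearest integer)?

Expected survivors = N0 · l_5 = 400 × 0.06 = 24 → 24

24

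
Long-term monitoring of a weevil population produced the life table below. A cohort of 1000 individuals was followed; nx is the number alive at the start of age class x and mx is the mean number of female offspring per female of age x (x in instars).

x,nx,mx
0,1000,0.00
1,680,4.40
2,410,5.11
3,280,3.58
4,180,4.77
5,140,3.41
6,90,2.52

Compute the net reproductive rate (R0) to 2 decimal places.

7.65

lx = nx/n0 = nx/1000: 1, 0.68, 0.41, 0.28, 0.18, 0.14, 0.09
lx·mx by age: 0, 2.992, 2.0951, 1.0024, 0.8586, 0.4774, 0.2268
R0 = Σ lx·mx = 7.6523 → 7.65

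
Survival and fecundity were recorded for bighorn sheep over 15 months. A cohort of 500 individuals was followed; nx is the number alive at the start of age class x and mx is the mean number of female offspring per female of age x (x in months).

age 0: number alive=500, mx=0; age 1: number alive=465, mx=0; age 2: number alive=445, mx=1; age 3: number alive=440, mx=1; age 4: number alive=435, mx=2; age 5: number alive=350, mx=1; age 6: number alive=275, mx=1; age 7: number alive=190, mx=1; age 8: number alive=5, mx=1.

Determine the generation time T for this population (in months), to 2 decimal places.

4.06

lx = nx/n0 = nx/500: 1, 0.93, 0.89, 0.88, 0.87, 0.7, 0.55, 0.38, 0.01
lx·mx: 0, 0, 0.89, 0.88, 1.74, 0.7, 0.55, 0.38, 0.01 → R0 = 5.15
x·lx·mx: 0, 0, 1.78, 2.64, 6.96, 3.5, 3.3, 2.66, 0.08 → Σ = 20.92
T = 20.92 / 5.15 = 4.062136… → 4.06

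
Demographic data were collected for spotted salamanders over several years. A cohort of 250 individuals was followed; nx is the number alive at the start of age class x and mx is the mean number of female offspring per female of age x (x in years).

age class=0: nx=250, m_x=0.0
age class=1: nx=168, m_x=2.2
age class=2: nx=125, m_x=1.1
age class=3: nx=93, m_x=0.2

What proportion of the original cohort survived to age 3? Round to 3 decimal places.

0.372

l_3 = n_3/n_0 = 93/250 = 0.372 → 0.372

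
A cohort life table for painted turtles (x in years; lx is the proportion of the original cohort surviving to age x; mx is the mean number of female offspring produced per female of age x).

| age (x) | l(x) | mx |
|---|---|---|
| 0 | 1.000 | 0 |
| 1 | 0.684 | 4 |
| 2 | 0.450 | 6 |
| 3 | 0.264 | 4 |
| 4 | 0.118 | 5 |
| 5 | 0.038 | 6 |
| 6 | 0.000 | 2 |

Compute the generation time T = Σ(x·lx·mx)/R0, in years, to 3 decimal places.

2.025

lx·mx: 0, 2.736, 2.7, 1.056, 0.59, 0.228, 0 → R0 = 7.31
x·lx·mx: 0, 2.736, 5.4, 3.168, 2.36, 1.14, 0 → Σ = 14.804
T = 14.804 / 7.31 = 2.025171… → 2.025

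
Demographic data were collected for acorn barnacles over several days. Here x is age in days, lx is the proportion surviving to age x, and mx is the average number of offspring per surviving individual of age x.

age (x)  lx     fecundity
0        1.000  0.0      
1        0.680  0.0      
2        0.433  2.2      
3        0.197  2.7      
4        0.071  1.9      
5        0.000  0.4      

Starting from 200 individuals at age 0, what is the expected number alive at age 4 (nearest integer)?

Expected survivors = N0 · l_4 = 200 × 0.071 = 14.2 → 14

14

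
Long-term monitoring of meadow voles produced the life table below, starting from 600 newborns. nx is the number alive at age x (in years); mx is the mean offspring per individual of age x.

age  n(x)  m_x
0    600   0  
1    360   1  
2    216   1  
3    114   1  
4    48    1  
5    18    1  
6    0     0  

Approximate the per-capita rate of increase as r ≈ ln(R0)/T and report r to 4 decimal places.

lx = nx/n0 = nx/600: 1, 0.6, 0.36, 0.19, 0.08, 0.03, 0
R0 = Σ lx·mx = 0 + 0.6 + 0.36 + 0.19 + 0.08 + 0.03 + 0 = 1.26
Σ x·lx·mx = 2.36; T = 2.36/1.26 = 1.87302…
r ≈ ln(R0)/T = ln(1.26)/1.87302… = 0.12339… → 0.1234

0.1234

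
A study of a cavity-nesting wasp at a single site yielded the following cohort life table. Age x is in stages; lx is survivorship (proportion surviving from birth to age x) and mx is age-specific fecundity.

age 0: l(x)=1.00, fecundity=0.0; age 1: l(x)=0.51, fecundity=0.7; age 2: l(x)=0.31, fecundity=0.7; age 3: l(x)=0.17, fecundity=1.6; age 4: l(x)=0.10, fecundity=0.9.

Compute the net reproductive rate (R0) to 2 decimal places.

lx·mx by age: 0, 0.357, 0.217, 0.272, 0.09
R0 = Σ lx·mx = 0.936 → 0.94

0.94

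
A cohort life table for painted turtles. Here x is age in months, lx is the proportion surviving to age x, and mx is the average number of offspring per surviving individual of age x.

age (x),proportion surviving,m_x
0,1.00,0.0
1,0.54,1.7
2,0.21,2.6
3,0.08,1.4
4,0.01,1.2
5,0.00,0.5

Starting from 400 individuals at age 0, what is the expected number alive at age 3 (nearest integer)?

Expected survivors = N0 · l_3 = 400 × 0.08 = 32 → 32

32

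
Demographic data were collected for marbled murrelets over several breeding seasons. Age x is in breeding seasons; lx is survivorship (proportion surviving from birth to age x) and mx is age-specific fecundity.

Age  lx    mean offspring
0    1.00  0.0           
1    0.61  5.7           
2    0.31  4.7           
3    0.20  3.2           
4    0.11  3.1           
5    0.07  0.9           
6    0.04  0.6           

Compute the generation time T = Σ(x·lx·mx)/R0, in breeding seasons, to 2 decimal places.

lx·mx: 0, 3.477, 1.457, 0.64, 0.341, 0.063, 0.024 → R0 = 6.002
x·lx·mx: 0, 3.477, 2.914, 1.92, 1.364, 0.315, 0.144 → Σ = 10.134
T = 10.134 / 6.002 = 1.688437… → 1.69

1.69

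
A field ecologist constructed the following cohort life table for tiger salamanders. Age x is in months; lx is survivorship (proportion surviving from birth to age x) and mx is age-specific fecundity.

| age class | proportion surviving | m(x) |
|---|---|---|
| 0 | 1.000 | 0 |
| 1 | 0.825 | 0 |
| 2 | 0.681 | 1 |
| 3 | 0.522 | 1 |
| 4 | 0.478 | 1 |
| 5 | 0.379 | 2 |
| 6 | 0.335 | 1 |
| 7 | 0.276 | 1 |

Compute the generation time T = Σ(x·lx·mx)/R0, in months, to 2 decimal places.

lx·mx: 0, 0, 0.681, 0.522, 0.478, 0.758, 0.335, 0.276 → R0 = 3.05
x·lx·mx: 0, 0, 1.362, 1.566, 1.912, 3.79, 2.01, 1.932 → Σ = 12.572
T = 12.572 / 3.05 = 4.121967… → 4.12

4.12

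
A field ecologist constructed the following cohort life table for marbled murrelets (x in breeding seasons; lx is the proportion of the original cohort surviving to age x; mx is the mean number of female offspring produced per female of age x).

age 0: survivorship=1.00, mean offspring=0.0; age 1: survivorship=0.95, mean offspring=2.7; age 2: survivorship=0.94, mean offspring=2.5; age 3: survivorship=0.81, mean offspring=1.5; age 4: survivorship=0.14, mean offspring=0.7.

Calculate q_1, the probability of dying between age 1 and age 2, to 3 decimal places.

q_1 = (l_1 − l_2) / l_1 = (0.95 − 0.94) / 0.95
     = 0.01 / 0.95 = 0.010526… → 0.011

0.011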